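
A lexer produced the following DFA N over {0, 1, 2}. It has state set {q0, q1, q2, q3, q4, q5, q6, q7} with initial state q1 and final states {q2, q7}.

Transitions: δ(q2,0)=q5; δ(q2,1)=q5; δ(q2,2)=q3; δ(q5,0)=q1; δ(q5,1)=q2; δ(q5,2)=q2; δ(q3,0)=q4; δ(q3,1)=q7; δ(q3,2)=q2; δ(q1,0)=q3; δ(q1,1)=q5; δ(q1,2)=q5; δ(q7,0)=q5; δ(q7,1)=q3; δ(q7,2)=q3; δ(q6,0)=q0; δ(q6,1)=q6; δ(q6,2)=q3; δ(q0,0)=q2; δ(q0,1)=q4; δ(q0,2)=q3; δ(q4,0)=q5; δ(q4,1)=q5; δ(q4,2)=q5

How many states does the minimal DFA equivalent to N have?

States {q0,q6} cannot be reached from the start state, so discard them.
Initial partition by acceptance: {q2,q7} | {q1,q3,q4,q5}.
Refine {q1,q3,q4,q5} on symbol 1: members go to different blocks, giving {q1,q4} and {q3,q5}.
The partition is now stable with 3 blocks: {q2,q7} | {q1,q4} | {q3,q5}.

3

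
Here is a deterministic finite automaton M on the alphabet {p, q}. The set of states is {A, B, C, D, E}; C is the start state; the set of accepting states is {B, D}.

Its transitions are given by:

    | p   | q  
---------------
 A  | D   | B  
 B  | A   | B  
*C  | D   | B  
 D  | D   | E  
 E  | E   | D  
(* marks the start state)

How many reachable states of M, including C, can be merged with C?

2

Initial partition by acceptance: {B,D} | {A,C,E}.
Split {B,D} by δ(·,p) → {B} and {D}.
Refine {A,C,E} on symbol p: members go to different blocks, giving {A,C} and {E}.
Stable partition: {B} | {A,C} | {D} | {E} — 4 equivalence classes.
State C belongs to the block {A,C}, which has 2 states.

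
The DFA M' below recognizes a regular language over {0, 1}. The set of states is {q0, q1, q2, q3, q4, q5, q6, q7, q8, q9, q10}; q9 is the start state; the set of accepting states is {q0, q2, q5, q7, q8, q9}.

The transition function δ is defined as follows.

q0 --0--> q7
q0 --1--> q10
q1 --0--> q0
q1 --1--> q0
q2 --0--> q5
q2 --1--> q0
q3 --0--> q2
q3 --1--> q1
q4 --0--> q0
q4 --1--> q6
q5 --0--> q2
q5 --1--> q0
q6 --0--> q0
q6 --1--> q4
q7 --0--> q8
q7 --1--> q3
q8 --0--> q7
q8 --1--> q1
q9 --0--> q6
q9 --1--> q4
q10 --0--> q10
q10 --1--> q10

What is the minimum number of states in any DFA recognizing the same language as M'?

9

Every state is reachable, so we keep all 11.
Start with accepting vs non-accepting: {q0,q2,q5,q7,q8,q9} | {q1,q3,q4,q6,q10}.
Split {q0,q2,q5,q7,q8,q9} by δ(·,0) → {q0,q2,q5,q7,q8} and {q9}.
On input 1, block {q0,q2,q5,q7,q8} splits into {q0,q7,q8} and {q2,q5}.
On input 0, block {q1,q3,q4,q6,q10} splits into {q1,q4,q6} and {q3} and {q10}.
Split {q0,q7,q8} by δ(·,1) → {q0} and {q7} and {q8}.
Split {q1,q4,q6} by δ(·,1) → {q4,q6} and {q1}.
Stable partition: {q0} | {q4,q6} | {q9} | {q2,q5} | {q3} | {q10} | {q7} | {q8} | {q1} — 9 equivalence classes.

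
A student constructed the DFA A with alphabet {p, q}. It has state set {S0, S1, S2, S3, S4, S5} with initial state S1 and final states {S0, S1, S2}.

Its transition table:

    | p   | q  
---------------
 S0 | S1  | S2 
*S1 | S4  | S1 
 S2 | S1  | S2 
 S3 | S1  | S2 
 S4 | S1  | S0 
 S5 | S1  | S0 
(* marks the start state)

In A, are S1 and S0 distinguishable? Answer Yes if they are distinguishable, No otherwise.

States {S3,S5} cannot be reached from the start state, so discard them.
Start with accepting vs non-accepting: {S0,S1,S2} | {S4}.
On input p, block {S0,S1,S2} splits into {S0,S2} and {S1}.
The partition is now stable with 3 blocks: {S0,S2} | {S4} | {S1}.
S1 and S0 end up in different blocks, so they are distinguishable. For instance, the string 'p' is accepted from only S0.

Yes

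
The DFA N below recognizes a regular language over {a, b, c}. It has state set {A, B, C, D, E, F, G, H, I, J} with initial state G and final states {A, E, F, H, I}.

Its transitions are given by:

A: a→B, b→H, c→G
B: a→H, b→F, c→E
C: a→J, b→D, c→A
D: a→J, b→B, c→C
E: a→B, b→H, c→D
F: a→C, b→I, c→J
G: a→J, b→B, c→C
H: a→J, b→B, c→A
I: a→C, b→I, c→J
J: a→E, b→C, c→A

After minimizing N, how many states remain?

7

Every state is reachable, so we keep all 10.
P0 = {A,E,F,H,I} | {B,C,D,G,J}.
Refine {A,E,F,H,I} on symbol b: members go to different blocks, giving {A,E,F,I} and {H}.
Split {A,E,F,I} by δ(·,b) → {A,E} and {F,I}.
Split {B,C,D,G,J} by δ(·,a) → {C,D,G} and {B} and {J}.
Split {C,D,G} by δ(·,b) → {D,G} and {C}.
The partition is now stable with 7 blocks: {A,E} | {D,G} | {H} | {F,I} | {B} | {J} | {C}.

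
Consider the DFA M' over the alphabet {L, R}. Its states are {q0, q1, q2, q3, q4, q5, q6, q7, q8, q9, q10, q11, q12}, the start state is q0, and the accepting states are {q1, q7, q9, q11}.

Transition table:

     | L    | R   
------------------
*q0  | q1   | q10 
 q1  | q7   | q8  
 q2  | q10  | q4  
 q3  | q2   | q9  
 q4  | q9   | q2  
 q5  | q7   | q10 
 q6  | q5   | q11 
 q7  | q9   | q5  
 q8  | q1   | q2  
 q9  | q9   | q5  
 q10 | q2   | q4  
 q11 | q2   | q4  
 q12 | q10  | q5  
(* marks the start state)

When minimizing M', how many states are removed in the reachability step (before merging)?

Starting at q0 and following transitions, the reachable set is {q0, q1, q2, q4, q5, q7, q8, q9, q10}. That leaves q3, q6, q11, q12 unreachable — 4 in total.

4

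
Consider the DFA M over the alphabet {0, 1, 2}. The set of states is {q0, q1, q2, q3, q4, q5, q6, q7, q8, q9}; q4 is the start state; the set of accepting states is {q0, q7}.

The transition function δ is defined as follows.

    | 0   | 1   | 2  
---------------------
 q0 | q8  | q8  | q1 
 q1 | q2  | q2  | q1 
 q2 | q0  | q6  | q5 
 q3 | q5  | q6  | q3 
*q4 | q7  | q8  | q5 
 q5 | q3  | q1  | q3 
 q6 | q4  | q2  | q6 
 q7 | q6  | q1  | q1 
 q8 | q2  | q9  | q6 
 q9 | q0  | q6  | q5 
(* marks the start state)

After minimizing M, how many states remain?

Every state is reachable, so we keep all 10.
P0 = {q0,q7} | {q1,q2,q3,q4,q5,q6,q8,q9}.
On input 0, block {q1,q2,q3,q4,q5,q6,q8,q9} splits into {q1,q3,q5,q6,q8} and {q2,q4,q9}.
Refine {q1,q3,q5,q6,q8} on symbol 0: members go to different blocks, giving {q1,q6,q8} and {q3,q5}.
Stable partition: {q0,q7} | {q1,q6,q8} | {q2,q4,q9} | {q3,q5} — 4 equivalence classes.

4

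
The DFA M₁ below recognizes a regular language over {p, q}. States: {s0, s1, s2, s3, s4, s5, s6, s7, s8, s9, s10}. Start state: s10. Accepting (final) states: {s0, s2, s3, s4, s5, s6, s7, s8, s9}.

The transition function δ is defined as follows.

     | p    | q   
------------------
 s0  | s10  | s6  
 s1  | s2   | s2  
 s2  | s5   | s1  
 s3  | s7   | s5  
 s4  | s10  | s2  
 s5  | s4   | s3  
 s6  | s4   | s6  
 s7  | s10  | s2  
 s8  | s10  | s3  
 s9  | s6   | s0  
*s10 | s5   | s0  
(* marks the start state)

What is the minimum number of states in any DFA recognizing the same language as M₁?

First remove the unreachable states {s8,s9}; 9 states remain.
Start with accepting vs non-accepting: {s0,s2,s3,s4,s5,s6,s7} | {s1,s10}.
On input p, block {s0,s2,s3,s4,s5,s6,s7} splits into {s2,s3,s5,s6} and {s0,s4,s7}.
Refine {s2,s3,s5,s6} on symbol p: members go to different blocks, giving {s3,s5,s6} and {s2}.
Refine {s1,s10} on symbol p: members go to different blocks, giving {s1} and {s10}.
Split {s0,s4,s7} by δ(·,q) → {s4,s7} and {s0}.
The partition is now stable with 6 blocks: {s3,s5,s6} | {s1} | {s4,s7} | {s2} | {s10} | {s0}.

6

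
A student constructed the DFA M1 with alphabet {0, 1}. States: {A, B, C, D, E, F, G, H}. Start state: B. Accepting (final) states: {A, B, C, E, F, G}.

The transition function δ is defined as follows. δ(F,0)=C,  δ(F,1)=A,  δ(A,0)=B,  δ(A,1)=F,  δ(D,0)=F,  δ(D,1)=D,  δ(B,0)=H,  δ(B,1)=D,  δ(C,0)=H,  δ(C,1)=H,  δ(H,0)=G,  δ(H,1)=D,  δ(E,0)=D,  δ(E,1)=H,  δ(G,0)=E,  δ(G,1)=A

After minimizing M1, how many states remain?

3

Every state is reachable, so we keep all 8.
Initial partition by acceptance: {A,B,C,E,F,G} | {D,H}.
On input 0, block {A,B,C,E,F,G} splits into {A,F,G} and {B,C,E}.
The partition is now stable with 3 blocks: {A,F,G} | {D,H} | {B,C,E}.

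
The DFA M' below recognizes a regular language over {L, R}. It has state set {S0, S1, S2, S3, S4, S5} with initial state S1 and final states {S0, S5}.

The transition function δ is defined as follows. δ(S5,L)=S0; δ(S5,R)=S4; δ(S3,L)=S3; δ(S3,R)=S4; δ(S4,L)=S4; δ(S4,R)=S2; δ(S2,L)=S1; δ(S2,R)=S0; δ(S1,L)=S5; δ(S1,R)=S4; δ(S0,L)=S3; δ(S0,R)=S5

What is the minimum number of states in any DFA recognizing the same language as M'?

6

Every state is reachable, so we keep all 6.
P0 = {S0,S5} | {S1,S2,S3,S4}.
On input L, block {S0,S5} splits into {S0} and {S5}.
Split {S1,S2,S3,S4} by δ(·,L) → {S2,S3,S4} and {S1}.
Refine {S2,S3,S4} on symbol L: members go to different blocks, giving {S3,S4} and {S2}.
Split {S3,S4} by δ(·,R) → {S3} and {S4}.
The partition is now stable with 6 blocks: {S0} | {S3} | {S5} | {S1} | {S2} | {S4}.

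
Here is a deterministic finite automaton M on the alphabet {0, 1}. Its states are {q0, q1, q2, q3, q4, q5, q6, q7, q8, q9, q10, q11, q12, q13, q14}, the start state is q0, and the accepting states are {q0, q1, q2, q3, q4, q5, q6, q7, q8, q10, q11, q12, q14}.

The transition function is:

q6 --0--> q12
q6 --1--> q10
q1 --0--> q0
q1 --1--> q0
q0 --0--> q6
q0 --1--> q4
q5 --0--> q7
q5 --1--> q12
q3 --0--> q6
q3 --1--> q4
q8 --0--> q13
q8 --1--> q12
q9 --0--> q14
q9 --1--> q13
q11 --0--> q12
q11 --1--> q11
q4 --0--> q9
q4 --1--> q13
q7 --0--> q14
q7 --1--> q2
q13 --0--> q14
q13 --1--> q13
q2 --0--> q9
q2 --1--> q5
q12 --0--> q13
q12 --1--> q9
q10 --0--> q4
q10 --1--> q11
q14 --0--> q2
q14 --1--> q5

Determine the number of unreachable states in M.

Starting at q0 and following transitions, the reachable set is {q0, q2, q4, q5, q6, q7, q9, q10, q11, q12, q13, q14}. That leaves q1, q3, q8 unreachable — 3 in total.

3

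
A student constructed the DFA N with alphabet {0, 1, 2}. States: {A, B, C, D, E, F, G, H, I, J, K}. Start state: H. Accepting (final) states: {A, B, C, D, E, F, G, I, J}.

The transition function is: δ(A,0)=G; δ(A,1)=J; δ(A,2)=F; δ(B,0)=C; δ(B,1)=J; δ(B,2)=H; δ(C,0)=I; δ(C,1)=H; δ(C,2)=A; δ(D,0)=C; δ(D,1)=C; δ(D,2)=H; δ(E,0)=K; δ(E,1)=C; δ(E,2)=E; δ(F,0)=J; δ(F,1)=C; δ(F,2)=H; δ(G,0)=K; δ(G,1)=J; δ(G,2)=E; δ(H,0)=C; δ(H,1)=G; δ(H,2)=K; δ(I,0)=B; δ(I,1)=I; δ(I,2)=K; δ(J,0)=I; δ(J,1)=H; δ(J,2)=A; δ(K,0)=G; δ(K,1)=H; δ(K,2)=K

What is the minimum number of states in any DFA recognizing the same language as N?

Reachable states from the start: {A,B,C,E,F,G,H,I,J,K}. Unreachable: {D} — drop them.
P0 = {A,B,C,E,F,G,I,J} | {H,K}.
Refine {A,B,C,E,F,G,I,J} on symbol 0: members go to different blocks, giving {A,B,C,F,I,J} and {E,G}.
On input 0, block {A,B,C,F,I,J} splits into {B,C,F,I,J} and {A}.
On input 1, block {B,C,F,I,J} splits into {B,F,I} and {C,J}.
On input 0, block {B,F,I} splits into {B,F} and {I}.
On input 0, block {H,K} splits into {H} and {K}.
No further refinement is possible. Final partition (7 blocks): {B,F} | {H} | {E,G} | {A} | {C,J} | {I} | {K}.

7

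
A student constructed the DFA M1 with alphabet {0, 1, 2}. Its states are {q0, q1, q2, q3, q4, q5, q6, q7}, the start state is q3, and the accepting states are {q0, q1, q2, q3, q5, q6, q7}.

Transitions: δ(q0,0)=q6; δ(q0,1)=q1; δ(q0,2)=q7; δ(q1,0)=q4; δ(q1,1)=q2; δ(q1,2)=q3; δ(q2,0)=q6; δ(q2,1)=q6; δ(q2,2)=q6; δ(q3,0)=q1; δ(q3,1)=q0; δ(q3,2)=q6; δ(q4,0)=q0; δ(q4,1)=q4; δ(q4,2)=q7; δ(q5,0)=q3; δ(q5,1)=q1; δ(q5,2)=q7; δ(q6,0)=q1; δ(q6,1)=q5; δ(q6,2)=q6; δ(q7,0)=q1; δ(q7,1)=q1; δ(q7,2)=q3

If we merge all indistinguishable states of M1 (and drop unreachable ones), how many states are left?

Start with accepting vs non-accepting: {q0,q1,q2,q3,q5,q6,q7} | {q4}.
Refine {q0,q1,q2,q3,q5,q6,q7} on symbol 0: members go to different blocks, giving {q0,q2,q3,q5,q6,q7} and {q1}.
Split {q0,q2,q3,q5,q6,q7} by δ(·,0) → {q0,q2,q5} and {q3,q6,q7}.
Split {q0,q2,q5} by δ(·,1) → {q0,q5} and {q2}.
Refine {q3,q6,q7} on symbol 1: members go to different blocks, giving {q3,q6} and {q7}.
No further refinement is possible. Final partition (6 blocks): {q0,q5} | {q4} | {q1} | {q3,q6} | {q2} | {q7}.

6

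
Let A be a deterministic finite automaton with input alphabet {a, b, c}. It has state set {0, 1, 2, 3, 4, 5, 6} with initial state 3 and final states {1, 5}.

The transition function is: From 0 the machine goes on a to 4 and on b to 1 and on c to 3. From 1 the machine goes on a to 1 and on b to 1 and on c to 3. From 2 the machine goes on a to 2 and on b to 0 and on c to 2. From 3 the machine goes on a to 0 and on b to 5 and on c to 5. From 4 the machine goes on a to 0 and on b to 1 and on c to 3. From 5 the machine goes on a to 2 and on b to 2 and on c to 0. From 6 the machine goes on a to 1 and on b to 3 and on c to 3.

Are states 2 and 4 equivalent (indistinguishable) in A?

No

First remove the unreachable states {6}; 6 states remain.
Start with accepting vs non-accepting: {1,5} | {0,2,3,4}.
Split {1,5} by δ(·,a) → {1} and {5}.
On input b, block {0,2,3,4} splits into {0,4} and {2} and {3}.
Stable partition: {1} | {0,4} | {5} | {2} | {3} — 5 equivalence classes.
2 and 4 end up in different blocks, so they are distinguishable. For instance, the string 'b' is accepted from only 4.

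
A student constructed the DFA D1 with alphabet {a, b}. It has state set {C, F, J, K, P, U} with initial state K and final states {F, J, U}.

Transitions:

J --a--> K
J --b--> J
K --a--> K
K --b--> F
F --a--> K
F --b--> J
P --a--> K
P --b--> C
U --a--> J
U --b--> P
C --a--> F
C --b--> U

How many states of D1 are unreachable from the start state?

3

BFS from K reaches {F, J, K}; the 3 state(s) C, P, U are never visited.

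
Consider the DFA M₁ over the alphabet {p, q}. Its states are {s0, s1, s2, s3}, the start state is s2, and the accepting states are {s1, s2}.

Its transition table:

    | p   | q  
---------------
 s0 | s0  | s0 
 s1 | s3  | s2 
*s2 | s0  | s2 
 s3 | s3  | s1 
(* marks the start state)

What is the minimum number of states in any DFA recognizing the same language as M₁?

States {s1,s3} cannot be reached from the start state, so discard them.
Initial partition by acceptance: {s2} | {s0}.
No further refinement is possible. Final partition (2 blocks): {s2} | {s0}.

2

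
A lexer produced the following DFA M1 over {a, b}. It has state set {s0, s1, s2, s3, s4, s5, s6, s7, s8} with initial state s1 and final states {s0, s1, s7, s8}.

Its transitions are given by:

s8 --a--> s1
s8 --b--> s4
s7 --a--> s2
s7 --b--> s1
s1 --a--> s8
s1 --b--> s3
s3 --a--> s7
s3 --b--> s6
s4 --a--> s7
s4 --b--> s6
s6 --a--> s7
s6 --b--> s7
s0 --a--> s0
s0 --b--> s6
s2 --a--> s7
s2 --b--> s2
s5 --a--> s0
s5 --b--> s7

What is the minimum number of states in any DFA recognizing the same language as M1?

First remove the unreachable states {s0,s5}; 7 states remain.
Start with accepting vs non-accepting: {s1,s7,s8} | {s2,s3,s4,s6}.
Split {s1,s7,s8} by δ(·,a) → {s1,s8} and {s7}.
Split {s2,s3,s4,s6} by δ(·,b) → {s2,s3,s4} and {s6}.
On input b, block {s2,s3,s4} splits into {s3,s4} and {s2}.
The partition is now stable with 5 blocks: {s1,s8} | {s3,s4} | {s7} | {s6} | {s2}.

5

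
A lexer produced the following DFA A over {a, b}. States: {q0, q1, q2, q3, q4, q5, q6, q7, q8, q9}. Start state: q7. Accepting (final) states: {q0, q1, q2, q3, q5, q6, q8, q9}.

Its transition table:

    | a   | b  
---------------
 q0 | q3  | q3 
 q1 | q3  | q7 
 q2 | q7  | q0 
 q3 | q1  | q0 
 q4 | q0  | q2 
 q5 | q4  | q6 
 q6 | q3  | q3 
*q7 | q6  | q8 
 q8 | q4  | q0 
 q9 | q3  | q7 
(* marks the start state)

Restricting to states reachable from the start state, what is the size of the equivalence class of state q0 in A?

First remove the unreachable states {q5,q9}; 8 states remain.
Start with accepting vs non-accepting: {q0,q1,q2,q3,q6,q8} | {q4,q7}.
Split {q0,q1,q2,q3,q6,q8} by δ(·,a) → {q0,q1,q3,q6} and {q2,q8}.
Split {q0,q1,q3,q6} by δ(·,b) → {q0,q3,q6} and {q1}.
On input a, block {q0,q3,q6} splits into {q0,q6} and {q3}.
No further refinement is possible. Final partition (5 blocks): {q0,q6} | {q4,q7} | {q2,q8} | {q1} | {q3}.
State q0 belongs to the block {q0,q6}, which has 2 states.

2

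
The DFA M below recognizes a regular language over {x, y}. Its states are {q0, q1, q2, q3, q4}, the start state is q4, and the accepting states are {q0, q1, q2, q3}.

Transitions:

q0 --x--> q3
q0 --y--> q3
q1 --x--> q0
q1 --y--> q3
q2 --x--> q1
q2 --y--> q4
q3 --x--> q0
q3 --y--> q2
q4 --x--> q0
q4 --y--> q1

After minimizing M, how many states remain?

All states are reachable from the start state.
P0 = {q0,q1,q2,q3} | {q4}.
Refine {q0,q1,q2,q3} on symbol y: members go to different blocks, giving {q0,q1,q3} and {q2}.
Split {q0,q1,q3} by δ(·,y) → {q0,q1} and {q3}.
On input x, block {q0,q1} splits into {q0} and {q1}.
The partition is now stable with 5 blocks: {q0} | {q4} | {q2} | {q3} | {q1}.

5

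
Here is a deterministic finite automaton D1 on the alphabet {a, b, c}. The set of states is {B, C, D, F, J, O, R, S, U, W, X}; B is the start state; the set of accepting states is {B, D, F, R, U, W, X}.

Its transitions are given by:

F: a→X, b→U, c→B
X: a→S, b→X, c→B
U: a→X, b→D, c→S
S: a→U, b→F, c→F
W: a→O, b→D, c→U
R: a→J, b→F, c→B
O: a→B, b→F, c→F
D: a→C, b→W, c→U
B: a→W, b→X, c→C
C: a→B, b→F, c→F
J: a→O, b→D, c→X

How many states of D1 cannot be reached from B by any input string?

BFS from B reaches {B, C, D, F, O, S, U, W, X}; the 2 state(s) J, R are never visited.

2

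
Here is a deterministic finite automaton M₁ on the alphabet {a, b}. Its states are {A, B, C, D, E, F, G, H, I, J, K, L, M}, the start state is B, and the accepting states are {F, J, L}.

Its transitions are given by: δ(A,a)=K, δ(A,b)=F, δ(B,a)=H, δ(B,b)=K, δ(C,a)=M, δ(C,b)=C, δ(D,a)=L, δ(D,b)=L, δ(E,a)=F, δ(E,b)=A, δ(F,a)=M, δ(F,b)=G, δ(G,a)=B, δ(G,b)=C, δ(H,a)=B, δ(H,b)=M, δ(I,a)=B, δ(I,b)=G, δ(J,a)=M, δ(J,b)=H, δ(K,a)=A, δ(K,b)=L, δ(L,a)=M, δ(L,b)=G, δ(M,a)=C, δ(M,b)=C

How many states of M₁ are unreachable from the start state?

4

BFS from B reaches {A, B, C, F, G, H, K, L, M}; the 4 state(s) D, E, I, J are never visited.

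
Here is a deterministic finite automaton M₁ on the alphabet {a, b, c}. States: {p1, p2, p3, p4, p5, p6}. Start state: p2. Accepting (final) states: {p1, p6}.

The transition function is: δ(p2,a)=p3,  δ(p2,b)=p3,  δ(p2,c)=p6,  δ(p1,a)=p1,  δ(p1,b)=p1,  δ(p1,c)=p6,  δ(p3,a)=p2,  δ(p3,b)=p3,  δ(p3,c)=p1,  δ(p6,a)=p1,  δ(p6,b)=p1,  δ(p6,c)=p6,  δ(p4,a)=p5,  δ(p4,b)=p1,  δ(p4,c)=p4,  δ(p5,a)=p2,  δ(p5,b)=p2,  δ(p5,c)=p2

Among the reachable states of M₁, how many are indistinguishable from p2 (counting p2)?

2

Reachable states from the start: {p1,p2,p3,p6}. Unreachable: {p4,p5} — drop them.
P0 = {p1,p6} | {p2,p3}.
Stable partition: {p1,p6} | {p2,p3} — 2 equivalence classes.
The equivalence class containing p2 is {p2,p3}, of size 2.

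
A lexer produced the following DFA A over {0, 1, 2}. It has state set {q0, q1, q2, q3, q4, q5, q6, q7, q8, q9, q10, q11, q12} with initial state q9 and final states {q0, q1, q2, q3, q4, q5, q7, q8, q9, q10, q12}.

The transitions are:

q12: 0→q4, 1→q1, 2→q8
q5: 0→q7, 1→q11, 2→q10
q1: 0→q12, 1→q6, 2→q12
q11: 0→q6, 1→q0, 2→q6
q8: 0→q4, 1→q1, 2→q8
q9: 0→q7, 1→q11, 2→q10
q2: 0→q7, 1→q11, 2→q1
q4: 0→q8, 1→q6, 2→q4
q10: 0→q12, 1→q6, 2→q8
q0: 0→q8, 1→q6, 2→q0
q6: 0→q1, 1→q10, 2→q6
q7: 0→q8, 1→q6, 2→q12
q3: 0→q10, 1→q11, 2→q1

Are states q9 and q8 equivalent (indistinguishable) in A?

No

Reachable states from the start: {q0,q1,q4,q6,q7,q8,q9,q10,q11,q12}. Unreachable: {q2,q3,q5} — drop them.
Start with accepting vs non-accepting: {q0,q1,q4,q7,q8,q9,q10,q12} | {q6,q11}.
On input 1, block {q0,q1,q4,q7,q8,q9,q10,q12} splits into {q0,q1,q4,q7,q9,q10} and {q8,q12}.
Refine {q0,q1,q4,q7,q9,q10} on symbol 0: members go to different blocks, giving {q0,q1,q4,q7,q10} and {q9}.
Refine {q0,q1,q4,q7,q10} on symbol 2: members go to different blocks, giving {q1,q7,q10} and {q0,q4}.
Split {q6,q11} by δ(·,0) → {q6} and {q11}.
No further refinement is possible. Final partition (6 blocks): {q1,q7,q10} | {q6} | {q8,q12} | {q9} | {q0,q4} | {q11}.
q9 and q8 end up in different blocks, so they are distinguishable. For instance, the string '1' is accepted from only q8.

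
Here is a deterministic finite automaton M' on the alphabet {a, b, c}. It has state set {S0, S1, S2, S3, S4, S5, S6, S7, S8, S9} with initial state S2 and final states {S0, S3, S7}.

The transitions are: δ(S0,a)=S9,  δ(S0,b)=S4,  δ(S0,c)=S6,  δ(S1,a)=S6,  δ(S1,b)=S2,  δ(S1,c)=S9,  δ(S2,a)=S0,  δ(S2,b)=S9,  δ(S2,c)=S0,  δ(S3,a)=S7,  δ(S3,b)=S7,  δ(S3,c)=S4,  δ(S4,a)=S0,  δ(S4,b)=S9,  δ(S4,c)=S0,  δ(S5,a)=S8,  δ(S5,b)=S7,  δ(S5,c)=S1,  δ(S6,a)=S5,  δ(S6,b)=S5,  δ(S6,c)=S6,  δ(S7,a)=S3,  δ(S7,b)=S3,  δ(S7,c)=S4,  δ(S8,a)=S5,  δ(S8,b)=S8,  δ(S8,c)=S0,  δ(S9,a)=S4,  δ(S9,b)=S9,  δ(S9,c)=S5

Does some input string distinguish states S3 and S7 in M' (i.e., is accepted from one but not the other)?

All states are reachable from the start state.
P0 = {S0,S3,S7} | {S1,S2,S4,S5,S6,S8,S9}.
On input a, block {S0,S3,S7} splits into {S3,S7} and {S0}.
Split {S1,S2,S4,S5,S6,S8,S9} by δ(·,a) → {S1,S5,S6,S8,S9} and {S2,S4}.
Refine {S1,S5,S6,S8,S9} on symbol a: members go to different blocks, giving {S1,S5,S6,S8} and {S9}.
Refine {S1,S5,S6,S8} on symbol b: members go to different blocks, giving {S6,S8} and {S1} and {S5}.
Refine {S6,S8} on symbol b: members go to different blocks, giving {S6} and {S8}.
The partition is now stable with 8 blocks: {S3,S7} | {S6} | {S0} | {S2,S4} | {S9} | {S1} | {S5} | {S8}.
S3 and S7 lie in the same block of the stable partition, so they are equivalent — no string distinguishes them.

No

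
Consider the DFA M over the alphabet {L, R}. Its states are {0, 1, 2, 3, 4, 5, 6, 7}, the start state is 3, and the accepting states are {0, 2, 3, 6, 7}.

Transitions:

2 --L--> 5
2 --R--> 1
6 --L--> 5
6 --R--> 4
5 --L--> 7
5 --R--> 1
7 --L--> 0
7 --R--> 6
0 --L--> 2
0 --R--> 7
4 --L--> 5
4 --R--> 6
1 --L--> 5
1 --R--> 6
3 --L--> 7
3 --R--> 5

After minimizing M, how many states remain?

Initial partition by acceptance: {0,2,3,6,7} | {1,4,5}.
Split {0,2,3,6,7} by δ(·,L) → {0,3,7} and {2,6}.
Split {0,3,7} by δ(·,L) → {3,7} and {0}.
Split {3,7} by δ(·,L) → {3} and {7}.
Split {1,4,5} by δ(·,L) → {1,4} and {5}.
The partition is now stable with 6 blocks: {3} | {1,4} | {2,6} | {0} | {7} | {5}.

6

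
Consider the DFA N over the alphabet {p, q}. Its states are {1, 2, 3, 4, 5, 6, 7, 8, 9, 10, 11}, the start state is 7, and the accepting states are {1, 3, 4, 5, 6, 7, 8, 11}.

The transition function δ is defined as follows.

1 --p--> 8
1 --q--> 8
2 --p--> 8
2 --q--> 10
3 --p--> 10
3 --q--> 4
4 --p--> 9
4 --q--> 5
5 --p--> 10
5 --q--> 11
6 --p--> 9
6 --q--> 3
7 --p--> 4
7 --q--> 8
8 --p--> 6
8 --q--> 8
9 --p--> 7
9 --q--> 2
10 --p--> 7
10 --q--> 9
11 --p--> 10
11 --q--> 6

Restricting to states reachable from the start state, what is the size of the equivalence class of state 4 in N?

Reachable states from the start: {2,3,4,5,6,7,8,9,10,11}. Unreachable: {1} — drop them.
Start with accepting vs non-accepting: {3,4,5,6,7,8,11} | {2,9,10}.
Refine {3,4,5,6,7,8,11} on symbol p: members go to different blocks, giving {3,4,5,6,11} and {7,8}.
The partition is now stable with 3 blocks: {3,4,5,6,11} | {2,9,10} | {7,8}.
State 4 belongs to the block {3,4,5,6,11}, which has 5 states.

5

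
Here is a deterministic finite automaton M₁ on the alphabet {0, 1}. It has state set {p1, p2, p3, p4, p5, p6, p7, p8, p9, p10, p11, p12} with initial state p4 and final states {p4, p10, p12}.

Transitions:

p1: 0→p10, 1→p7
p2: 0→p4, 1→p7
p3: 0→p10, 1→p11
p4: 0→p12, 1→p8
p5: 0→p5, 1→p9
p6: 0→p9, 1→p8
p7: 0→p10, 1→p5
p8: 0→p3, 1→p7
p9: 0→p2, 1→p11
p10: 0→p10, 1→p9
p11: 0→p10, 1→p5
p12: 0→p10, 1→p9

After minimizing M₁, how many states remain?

Reachable states from the start: {p2,p3,p4,p5,p7,p8,p9,p10,p11,p12}. Unreachable: {p1,p6} — drop them.
Start with accepting vs non-accepting: {p4,p10,p12} | {p2,p3,p5,p7,p8,p9,p11}.
On input 0, block {p2,p3,p5,p7,p8,p9,p11} splits into {p2,p3,p7,p11} and {p5,p8,p9}.
Split {p2,p3,p7,p11} by δ(·,1) → {p2,p3} and {p7,p11}.
Refine {p5,p8,p9} on symbol 0: members go to different blocks, giving {p8,p9} and {p5}.
Stable partition: {p4,p10,p12} | {p2,p3} | {p8,p9} | {p7,p11} | {p5} — 5 equivalence classes.

5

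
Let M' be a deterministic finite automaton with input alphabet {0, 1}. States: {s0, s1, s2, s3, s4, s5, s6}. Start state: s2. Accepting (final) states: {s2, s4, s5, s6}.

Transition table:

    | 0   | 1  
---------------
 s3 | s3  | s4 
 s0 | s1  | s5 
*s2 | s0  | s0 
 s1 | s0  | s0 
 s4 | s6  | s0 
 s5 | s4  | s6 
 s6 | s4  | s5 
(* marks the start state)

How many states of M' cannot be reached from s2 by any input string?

1

Starting at s2 and following transitions, the reachable set is {s0, s1, s2, s4, s5, s6}. That leaves s3 unreachable — 1 in total.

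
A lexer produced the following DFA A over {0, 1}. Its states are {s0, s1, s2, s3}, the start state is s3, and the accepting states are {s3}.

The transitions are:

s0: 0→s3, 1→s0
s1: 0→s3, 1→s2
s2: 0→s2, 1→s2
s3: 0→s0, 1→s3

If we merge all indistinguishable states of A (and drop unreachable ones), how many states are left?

First remove the unreachable states {s1,s2}; 2 states remain.
Initial partition by acceptance: {s3} | {s0}.
The partition is now stable with 2 blocks: {s3} | {s0}.

2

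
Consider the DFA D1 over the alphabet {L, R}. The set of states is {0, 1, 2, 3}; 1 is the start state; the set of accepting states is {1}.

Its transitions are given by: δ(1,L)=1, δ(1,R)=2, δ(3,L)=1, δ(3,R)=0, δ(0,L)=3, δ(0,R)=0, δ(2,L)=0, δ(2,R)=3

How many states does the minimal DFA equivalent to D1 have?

P0 = {1} | {0,2,3}.
Split {0,2,3} by δ(·,L) → {0,2} and {3}.
Split {0,2} by δ(·,L) → {0} and {2}.
Stable partition: {1} | {0} | {3} | {2} — 4 equivalence classes.

4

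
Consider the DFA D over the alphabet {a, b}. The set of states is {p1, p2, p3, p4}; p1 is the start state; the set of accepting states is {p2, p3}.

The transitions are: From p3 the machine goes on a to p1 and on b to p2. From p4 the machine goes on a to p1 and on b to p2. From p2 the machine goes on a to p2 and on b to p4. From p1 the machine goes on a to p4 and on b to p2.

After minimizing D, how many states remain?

2

First remove the unreachable states {p3}; 3 states remain.
Initial partition by acceptance: {p2} | {p1,p4}.
No further refinement is possible. Final partition (2 blocks): {p2} | {p1,p4}.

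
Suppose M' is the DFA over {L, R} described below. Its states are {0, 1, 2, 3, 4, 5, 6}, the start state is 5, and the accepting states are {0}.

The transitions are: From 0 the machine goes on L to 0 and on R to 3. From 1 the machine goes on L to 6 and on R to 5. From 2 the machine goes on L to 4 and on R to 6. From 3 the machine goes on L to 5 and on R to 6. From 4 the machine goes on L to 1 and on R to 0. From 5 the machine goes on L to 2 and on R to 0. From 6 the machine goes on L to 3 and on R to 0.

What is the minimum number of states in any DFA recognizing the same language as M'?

All states are reachable from the start state.
P0 = {0} | {1,2,3,4,5,6}.
Split {1,2,3,4,5,6} by δ(·,R) → {1,2,3} and {4,5,6}.
Stable partition: {0} | {1,2,3} | {4,5,6} — 3 equivalence classes.

3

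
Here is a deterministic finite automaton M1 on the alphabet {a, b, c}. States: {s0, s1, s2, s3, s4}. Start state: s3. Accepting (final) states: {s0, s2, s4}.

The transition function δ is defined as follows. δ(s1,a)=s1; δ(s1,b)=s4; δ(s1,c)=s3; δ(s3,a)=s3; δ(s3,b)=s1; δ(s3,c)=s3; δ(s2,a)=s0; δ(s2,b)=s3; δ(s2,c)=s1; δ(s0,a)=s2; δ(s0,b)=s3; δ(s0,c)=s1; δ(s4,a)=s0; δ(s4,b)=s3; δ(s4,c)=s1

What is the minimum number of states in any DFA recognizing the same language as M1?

All states are reachable from the start state.
P0 = {s0,s2,s4} | {s1,s3}.
Split {s1,s3} by δ(·,b) → {s1} and {s3}.
No further refinement is possible. Final partition (3 blocks): {s0,s2,s4} | {s1} | {s3}.

3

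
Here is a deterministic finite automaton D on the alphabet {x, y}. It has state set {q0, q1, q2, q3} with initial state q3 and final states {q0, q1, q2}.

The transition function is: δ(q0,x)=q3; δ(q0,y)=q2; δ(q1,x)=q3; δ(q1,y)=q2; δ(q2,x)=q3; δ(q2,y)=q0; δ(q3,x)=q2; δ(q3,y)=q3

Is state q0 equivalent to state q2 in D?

First remove the unreachable states {q1}; 3 states remain.
Start with accepting vs non-accepting: {q0,q2} | {q3}.
The partition is now stable with 2 blocks: {q0,q2} | {q3}.
q0 and q2 lie in the same block of the stable partition, so they are equivalent — no string distinguishes them.

Yes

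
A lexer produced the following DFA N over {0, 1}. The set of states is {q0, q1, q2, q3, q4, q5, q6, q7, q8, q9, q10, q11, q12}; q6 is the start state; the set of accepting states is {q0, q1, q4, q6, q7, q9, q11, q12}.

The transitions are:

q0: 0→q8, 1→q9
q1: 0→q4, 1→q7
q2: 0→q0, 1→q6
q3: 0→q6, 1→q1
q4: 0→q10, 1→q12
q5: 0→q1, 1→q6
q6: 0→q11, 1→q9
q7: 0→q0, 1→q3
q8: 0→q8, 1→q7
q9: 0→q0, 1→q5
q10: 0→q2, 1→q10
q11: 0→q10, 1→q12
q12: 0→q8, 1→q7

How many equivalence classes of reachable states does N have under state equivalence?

Initial partition by acceptance: {q0,q1,q4,q6,q7,q9,q11,q12} | {q2,q3,q5,q8,q10}.
On input 0, block {q0,q1,q4,q6,q7,q9,q11,q12} splits into {q0,q4,q11,q12} and {q1,q6,q7,q9}.
On input 1, block {q0,q4,q11,q12} splits into {q0,q12} and {q4,q11}.
Refine {q2,q3,q5,q8,q10} on symbol 0: members go to different blocks, giving {q3,q5} and {q8,q10} and {q2}.
On input 0, block {q1,q6,q7,q9} splits into {q1,q6} and {q7,q9}.
Refine {q8,q10} on symbol 0: members go to different blocks, giving {q8} and {q10}.
No further refinement is possible. Final partition (8 blocks): {q0,q12} | {q3,q5} | {q1,q6} | {q4,q11} | {q8} | {q2} | {q7,q9} | {q10}.

8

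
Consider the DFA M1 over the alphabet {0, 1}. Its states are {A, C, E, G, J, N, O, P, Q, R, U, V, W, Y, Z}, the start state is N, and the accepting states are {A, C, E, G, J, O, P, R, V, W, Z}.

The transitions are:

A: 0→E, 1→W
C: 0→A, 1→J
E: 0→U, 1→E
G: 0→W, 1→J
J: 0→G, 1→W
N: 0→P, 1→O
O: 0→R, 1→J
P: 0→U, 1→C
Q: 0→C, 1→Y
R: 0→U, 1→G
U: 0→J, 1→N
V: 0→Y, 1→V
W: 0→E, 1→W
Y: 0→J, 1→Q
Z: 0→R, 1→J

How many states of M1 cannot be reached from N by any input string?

No path from N leads to Q, V, Y, Z; the other 11 states are all reachable.

4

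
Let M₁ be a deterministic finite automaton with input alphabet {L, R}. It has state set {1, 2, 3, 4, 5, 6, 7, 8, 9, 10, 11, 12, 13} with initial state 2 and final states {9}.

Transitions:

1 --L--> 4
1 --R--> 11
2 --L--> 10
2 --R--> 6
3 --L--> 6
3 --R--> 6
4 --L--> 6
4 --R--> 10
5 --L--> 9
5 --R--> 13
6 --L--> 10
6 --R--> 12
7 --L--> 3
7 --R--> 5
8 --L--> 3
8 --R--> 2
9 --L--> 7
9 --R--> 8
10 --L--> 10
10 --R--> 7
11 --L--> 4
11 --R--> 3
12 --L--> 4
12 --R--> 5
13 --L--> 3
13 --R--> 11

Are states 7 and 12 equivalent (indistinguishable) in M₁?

Yes

States {1} cannot be reached from the start state, so discard them.
Initial partition by acceptance: {9} | {2,3,4,5,6,7,8,10,11,12,13}.
Refine {2,3,4,5,6,7,8,10,11,12,13} on symbol L: members go to different blocks, giving {2,3,4,6,7,8,10,11,12,13} and {5}.
On input R, block {2,3,4,6,7,8,10,11,12,13} splits into {2,3,4,6,8,10,11,13} and {7,12}.
Refine {2,3,4,6,8,10,11,13} on symbol R: members go to different blocks, giving {2,3,4,8,11,13} and {6,10}.
Split {2,3,4,8,11,13} by δ(·,L) → {2,3,4} and {8,11,13}.
Refine {8,11,13} on symbol R: members go to different blocks, giving {8,11} and {13}.
No further refinement is possible. Final partition (7 blocks): {9} | {2,3,4} | {5} | {7,12} | {6,10} | {8,11} | {13}.
7 and 12 lie in the same block of the stable partition, so they are equivalent — no string distinguishes them.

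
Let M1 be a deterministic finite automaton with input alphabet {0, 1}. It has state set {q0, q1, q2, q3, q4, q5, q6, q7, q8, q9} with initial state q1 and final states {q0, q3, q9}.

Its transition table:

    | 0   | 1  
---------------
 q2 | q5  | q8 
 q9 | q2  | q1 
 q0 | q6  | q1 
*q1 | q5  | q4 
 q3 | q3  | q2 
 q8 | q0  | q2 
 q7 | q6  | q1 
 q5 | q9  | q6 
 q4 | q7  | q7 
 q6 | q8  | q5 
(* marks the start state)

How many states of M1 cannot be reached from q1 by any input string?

1

Starting at q1 and following transitions, the reachable set is {q0, q1, q2, q4, q5, q6, q7, q8, q9}. That leaves q3 unreachable — 1 in total.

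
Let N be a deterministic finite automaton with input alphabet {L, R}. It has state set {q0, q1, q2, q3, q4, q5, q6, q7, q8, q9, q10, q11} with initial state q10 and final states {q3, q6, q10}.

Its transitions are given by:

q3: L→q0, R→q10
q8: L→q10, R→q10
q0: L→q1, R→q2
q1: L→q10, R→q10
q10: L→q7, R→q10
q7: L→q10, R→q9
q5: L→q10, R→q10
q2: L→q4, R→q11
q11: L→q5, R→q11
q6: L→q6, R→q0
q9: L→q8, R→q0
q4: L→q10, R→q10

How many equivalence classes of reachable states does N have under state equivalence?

First remove the unreachable states {q3,q6}; 10 states remain.
Initial partition by acceptance: {q10} | {q0,q1,q2,q4,q5,q7,q8,q9,q11}.
Refine {q0,q1,q2,q4,q5,q7,q8,q9,q11} on symbol L: members go to different blocks, giving {q1,q4,q5,q7,q8} and {q0,q2,q9,q11}.
Refine {q1,q4,q5,q7,q8} on symbol R: members go to different blocks, giving {q1,q4,q5,q8} and {q7}.
No further refinement is possible. Final partition (4 blocks): {q10} | {q1,q4,q5,q8} | {q0,q2,q9,q11} | {q7}.

4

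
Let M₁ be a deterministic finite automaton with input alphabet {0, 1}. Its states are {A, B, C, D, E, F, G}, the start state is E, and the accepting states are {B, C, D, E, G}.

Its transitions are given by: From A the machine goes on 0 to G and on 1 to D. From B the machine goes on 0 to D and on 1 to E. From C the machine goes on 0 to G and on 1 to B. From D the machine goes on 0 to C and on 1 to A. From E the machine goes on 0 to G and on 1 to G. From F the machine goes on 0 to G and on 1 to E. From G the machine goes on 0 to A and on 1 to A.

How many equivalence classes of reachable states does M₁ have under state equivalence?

Reachable states from the start: {A,B,C,D,E,G}. Unreachable: {F} — drop them.
Initial partition by acceptance: {B,C,D,E,G} | {A}.
On input 0, block {B,C,D,E,G} splits into {B,C,D,E} and {G}.
Split {B,C,D,E} by δ(·,0) → {B,D} and {C,E}.
On input 0, block {B,D} splits into {B} and {D}.
Split {C,E} by δ(·,1) → {C} and {E}.
The partition is now stable with 6 blocks: {B} | {A} | {G} | {C} | {D} | {E}.

6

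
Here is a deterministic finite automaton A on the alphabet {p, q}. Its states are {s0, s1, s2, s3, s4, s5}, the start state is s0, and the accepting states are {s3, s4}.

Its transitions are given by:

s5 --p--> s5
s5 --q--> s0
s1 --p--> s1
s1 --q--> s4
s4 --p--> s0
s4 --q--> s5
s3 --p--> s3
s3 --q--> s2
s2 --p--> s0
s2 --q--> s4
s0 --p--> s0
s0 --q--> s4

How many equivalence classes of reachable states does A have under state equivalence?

3

States {s1,s2,s3} cannot be reached from the start state, so discard them.
Initial partition by acceptance: {s4} | {s0,s5}.
Split {s0,s5} by δ(·,q) → {s0} and {s5}.
The partition is now stable with 3 blocks: {s4} | {s0} | {s5}.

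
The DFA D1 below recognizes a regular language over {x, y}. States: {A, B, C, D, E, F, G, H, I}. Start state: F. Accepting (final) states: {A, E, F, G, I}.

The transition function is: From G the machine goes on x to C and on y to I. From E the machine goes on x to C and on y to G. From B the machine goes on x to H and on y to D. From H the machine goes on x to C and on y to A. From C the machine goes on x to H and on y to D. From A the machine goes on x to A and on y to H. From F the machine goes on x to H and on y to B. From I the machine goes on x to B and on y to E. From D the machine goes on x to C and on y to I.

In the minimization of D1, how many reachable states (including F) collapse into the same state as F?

1

P0 = {A,E,F,G,I} | {B,C,D,H}.
On input x, block {A,E,F,G,I} splits into {E,F,G,I} and {A}.
On input y, block {E,F,G,I} splits into {E,G,I} and {F}.
On input y, block {B,C,D,H} splits into {B,C} and {D} and {H}.
No further refinement is possible. Final partition (6 blocks): {E,G,I} | {B,C} | {A} | {F} | {D} | {H}.
State F belongs to the block {F}, which has 1 states.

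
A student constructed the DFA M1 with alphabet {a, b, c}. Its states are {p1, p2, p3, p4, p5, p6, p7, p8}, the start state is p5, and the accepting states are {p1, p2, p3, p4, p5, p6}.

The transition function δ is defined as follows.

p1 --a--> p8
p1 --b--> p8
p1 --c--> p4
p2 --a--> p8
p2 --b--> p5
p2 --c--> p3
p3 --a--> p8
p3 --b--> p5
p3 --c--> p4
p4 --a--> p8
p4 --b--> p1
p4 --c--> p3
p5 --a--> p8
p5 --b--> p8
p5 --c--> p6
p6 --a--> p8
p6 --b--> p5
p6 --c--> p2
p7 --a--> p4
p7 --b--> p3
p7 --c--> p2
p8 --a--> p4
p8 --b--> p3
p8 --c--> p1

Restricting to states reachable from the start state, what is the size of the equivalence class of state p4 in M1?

4

First remove the unreachable states {p7}; 7 states remain.
Initial partition by acceptance: {p1,p2,p3,p4,p5,p6} | {p8}.
On input b, block {p1,p2,p3,p4,p5,p6} splits into {p2,p3,p4,p6} and {p1,p5}.
The partition is now stable with 3 blocks: {p2,p3,p4,p6} | {p8} | {p1,p5}.
State p4 belongs to the block {p2,p3,p4,p6}, which has 4 states.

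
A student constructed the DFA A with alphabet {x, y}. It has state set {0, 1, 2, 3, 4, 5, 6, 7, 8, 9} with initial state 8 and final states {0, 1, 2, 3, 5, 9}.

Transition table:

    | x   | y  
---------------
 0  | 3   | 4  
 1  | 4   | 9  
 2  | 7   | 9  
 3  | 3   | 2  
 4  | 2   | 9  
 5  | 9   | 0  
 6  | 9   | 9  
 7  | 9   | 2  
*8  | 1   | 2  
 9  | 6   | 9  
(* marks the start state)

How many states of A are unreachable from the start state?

3

No path from 8 leads to 0, 3, 5; the other 7 states are all reachable.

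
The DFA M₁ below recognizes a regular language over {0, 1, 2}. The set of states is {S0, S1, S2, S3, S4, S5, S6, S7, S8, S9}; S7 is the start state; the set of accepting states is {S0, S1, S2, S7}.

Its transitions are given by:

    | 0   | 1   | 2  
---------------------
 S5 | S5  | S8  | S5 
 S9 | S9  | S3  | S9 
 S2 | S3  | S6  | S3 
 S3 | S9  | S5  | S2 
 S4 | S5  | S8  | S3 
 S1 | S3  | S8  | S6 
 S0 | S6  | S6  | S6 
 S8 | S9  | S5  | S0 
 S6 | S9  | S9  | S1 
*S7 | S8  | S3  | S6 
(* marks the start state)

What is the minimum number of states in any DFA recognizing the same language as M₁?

3

States {S4} cannot be reached from the start state, so discard them.
Start with accepting vs non-accepting: {S0,S1,S2,S7} | {S3,S5,S6,S8,S9}.
Split {S3,S5,S6,S8,S9} by δ(·,2) → {S3,S6,S8} and {S5,S9}.
Stable partition: {S0,S1,S2,S7} | {S3,S6,S8} | {S5,S9} — 3 equivalence classes.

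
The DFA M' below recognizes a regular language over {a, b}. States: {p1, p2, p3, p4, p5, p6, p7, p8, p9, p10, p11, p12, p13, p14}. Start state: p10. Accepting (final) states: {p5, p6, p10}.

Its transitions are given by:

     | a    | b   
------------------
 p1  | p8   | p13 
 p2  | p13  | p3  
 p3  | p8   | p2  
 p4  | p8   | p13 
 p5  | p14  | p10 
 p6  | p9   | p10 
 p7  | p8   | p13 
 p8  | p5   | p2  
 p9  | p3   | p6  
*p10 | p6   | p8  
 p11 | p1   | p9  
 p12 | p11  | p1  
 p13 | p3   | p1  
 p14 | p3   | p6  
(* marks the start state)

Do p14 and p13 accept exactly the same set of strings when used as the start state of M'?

States {p4,p7,p11,p12} cannot be reached from the start state, so discard them.
P0 = {p5,p6,p10} | {p1,p2,p3,p8,p9,p13,p14}.
Split {p5,p6,p10} by δ(·,a) → {p5,p6} and {p10}.
Refine {p1,p2,p3,p8,p9,p13,p14} on symbol a: members go to different blocks, giving {p1,p2,p3,p9,p13,p14} and {p8}.
On input a, block {p1,p2,p3,p9,p13,p14} splits into {p2,p9,p13,p14} and {p1,p3}.
Refine {p2,p9,p13,p14} on symbol a: members go to different blocks, giving {p9,p13,p14} and {p2}.
On input b, block {p9,p13,p14} splits into {p9,p14} and {p13}.
Refine {p1,p3} on symbol b: members go to different blocks, giving {p1} and {p3}.
Stable partition: {p5,p6} | {p9,p14} | {p10} | {p8} | {p1} | {p2} | {p13} | {p3} — 8 equivalence classes.
p14 and p13 end up in different blocks, so they are distinguishable. For instance, the string 'b' is accepted from only p14.

No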